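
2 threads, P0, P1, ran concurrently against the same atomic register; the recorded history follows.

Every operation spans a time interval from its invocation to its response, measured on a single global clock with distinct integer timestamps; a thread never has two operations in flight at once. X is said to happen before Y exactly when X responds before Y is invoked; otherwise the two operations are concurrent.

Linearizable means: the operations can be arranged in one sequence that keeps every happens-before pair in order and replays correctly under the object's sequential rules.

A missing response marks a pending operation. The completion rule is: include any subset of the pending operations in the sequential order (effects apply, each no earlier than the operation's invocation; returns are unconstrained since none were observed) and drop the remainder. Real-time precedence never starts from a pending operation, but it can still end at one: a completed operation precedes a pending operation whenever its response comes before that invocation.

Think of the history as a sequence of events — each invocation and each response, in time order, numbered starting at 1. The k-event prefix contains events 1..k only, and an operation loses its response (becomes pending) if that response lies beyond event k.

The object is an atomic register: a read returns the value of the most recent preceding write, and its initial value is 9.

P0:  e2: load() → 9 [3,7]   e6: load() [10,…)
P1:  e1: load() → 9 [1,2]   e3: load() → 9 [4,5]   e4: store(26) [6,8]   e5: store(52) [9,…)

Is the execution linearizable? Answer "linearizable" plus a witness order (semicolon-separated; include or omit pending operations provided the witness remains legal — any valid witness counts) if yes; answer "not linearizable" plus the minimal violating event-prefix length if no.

linearizable — witness: e1; e2; e3; e4

after step 1 (e1 load() → 9): value 9
after step 2 (e2 load() → 9): value 9
after step 3 (e3 load() → 9): value 9
after step 4 (e4 store(26)): value 26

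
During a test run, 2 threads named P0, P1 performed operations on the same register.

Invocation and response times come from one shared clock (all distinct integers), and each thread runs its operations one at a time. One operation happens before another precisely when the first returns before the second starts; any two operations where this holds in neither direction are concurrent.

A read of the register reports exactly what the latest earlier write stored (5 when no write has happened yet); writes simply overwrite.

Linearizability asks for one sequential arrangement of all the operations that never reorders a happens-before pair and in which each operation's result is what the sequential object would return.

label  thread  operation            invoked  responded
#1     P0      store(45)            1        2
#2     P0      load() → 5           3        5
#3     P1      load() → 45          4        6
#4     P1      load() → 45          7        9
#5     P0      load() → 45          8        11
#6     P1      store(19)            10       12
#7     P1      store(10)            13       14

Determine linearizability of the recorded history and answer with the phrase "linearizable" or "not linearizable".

not linearizable

prefix check: 1..4 passes, 1..5 fails once #2's time-5 response joins
a single order respects real time; the 2 completed register operations fail replay along it
no completion choice of the 1 pending operation (#3) rescues it — every subset was tried
sample order #1, #2 (pending dropped) stalls at step 2 — #2 load() → 5 has no legal effect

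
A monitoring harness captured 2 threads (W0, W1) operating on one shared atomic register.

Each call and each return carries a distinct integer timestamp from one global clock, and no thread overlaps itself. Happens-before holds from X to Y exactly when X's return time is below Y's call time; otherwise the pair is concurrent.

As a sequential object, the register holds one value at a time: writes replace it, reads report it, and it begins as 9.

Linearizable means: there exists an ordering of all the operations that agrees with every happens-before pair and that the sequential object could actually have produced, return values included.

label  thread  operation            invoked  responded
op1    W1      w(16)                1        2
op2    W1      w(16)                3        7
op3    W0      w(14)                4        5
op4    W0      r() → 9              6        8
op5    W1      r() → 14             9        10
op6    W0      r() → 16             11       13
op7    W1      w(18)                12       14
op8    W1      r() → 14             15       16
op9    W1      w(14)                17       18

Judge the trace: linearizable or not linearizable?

not linearizable

cut after 7 events: linearizable; cut after 8 events (op4 responds, time 8): not linearizable
real-time-consistent orders of the 4 completed operations: 3 — all fail the atomic register replay
take op1, op2, op3, op4: step 4 already fails, because op4 r() → 9 cannot occur there
take op1, op3, op2, op4: step 4 already fails, because op4 r() → 9 cannot occur there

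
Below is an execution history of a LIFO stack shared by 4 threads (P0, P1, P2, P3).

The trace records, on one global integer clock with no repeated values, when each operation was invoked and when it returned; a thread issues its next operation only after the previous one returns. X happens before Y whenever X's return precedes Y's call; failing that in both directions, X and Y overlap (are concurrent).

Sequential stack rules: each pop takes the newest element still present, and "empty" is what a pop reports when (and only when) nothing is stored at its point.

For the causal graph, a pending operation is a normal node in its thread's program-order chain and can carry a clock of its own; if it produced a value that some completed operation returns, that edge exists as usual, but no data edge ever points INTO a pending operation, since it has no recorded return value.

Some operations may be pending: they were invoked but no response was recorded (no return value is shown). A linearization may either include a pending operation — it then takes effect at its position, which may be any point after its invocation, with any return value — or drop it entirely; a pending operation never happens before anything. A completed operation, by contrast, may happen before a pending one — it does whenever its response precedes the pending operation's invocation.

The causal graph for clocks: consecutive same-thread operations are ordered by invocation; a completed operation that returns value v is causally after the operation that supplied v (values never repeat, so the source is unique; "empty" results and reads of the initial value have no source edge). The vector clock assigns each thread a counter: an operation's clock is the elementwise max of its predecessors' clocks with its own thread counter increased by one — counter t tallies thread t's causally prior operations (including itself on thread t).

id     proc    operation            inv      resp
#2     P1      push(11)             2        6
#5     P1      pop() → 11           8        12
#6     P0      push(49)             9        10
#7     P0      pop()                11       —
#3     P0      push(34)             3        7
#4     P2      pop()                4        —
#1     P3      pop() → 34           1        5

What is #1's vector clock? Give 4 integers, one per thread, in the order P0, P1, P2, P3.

(1, 0, 0, 1)

#4 (invocation 4): nothing precedes it; P2's component alone gives (0, 0, 1, 0)
#2 (invocation 2): nothing precedes it; P1's component alone gives (0, 1, 0, 0)
#3 (invocation 3): nothing precedes it; P0's component alone gives (1, 0, 0, 0)
#5, invoked 8, takes VC(#2)=(0, 1, 0, 0) under max, adds 1 for P1 → (0, 2, 0, 0)
#1, invoked 1, takes VC(#3)=(1, 0, 0, 0) under max, adds 1 for P3 → (1, 0, 0, 1)
#6, invoked 9, takes VC(#3)=(1, 0, 0, 0) under max, adds 1 for P0 → (2, 0, 0, 0)
#7, invoked 11, takes VC(#6)=(2, 0, 0, 0) under max, adds 1 for P0 → (3, 0, 0, 0)
target: VC(#1) = (1, 0, 0, 1)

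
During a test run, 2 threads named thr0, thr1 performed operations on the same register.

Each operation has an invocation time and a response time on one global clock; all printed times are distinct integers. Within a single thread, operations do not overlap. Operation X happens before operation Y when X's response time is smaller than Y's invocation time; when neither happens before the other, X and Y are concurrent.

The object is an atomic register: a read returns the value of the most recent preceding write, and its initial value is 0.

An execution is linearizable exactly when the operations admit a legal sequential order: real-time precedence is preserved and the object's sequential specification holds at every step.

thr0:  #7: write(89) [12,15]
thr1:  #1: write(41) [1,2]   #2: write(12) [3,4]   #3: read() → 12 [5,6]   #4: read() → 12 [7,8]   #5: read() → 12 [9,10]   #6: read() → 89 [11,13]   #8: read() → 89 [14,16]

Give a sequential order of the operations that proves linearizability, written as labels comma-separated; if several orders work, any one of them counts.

#1, #2, #3, #4, #5, #7, #6, #8

1. #1 write(41), leaving value 41
2. #2 write(12), leaving value 12
3. #3 read() → 12, leaving value 12
4. #4 read() → 12, leaving value 12
5. #5 read() → 12, leaving value 12
6. #7 write(89), leaving value 89
7. #6 read() → 89, leaving value 89
8. #8 read() → 89, leaving value 89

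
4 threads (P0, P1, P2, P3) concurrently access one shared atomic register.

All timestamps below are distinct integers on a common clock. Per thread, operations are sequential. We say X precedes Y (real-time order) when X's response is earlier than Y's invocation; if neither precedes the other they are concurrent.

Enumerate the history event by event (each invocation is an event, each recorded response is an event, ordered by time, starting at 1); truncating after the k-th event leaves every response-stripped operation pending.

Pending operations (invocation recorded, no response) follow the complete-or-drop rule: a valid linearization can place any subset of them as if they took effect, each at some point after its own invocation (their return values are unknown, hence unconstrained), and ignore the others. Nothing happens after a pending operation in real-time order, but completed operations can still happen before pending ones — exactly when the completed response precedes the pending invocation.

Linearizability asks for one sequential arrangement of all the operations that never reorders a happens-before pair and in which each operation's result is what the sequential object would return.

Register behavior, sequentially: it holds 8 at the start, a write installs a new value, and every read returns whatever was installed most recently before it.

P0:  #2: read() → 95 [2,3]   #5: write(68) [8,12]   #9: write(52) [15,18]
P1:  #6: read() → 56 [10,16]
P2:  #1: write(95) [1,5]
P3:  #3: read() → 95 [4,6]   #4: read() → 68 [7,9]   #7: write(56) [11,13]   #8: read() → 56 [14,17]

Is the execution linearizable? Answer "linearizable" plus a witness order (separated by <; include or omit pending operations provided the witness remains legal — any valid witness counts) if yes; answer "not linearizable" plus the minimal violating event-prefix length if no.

linearizable — witness: #1 < #2 < #3 < #5 < #4 < #7 < #6 < #8 < #9

1. #1 write(95), leaving value 95
2. #2 read() → 95, leaving value 95
3. #3 read() → 95, leaving value 95
4. #5 write(68), leaving value 68
5. #4 read() → 68, leaving value 68
6. #7 write(56), leaving value 56
7. #6 read() → 56, leaving value 56
8. #8 read() → 56, leaving value 56
9. #9 write(52), leaving value 52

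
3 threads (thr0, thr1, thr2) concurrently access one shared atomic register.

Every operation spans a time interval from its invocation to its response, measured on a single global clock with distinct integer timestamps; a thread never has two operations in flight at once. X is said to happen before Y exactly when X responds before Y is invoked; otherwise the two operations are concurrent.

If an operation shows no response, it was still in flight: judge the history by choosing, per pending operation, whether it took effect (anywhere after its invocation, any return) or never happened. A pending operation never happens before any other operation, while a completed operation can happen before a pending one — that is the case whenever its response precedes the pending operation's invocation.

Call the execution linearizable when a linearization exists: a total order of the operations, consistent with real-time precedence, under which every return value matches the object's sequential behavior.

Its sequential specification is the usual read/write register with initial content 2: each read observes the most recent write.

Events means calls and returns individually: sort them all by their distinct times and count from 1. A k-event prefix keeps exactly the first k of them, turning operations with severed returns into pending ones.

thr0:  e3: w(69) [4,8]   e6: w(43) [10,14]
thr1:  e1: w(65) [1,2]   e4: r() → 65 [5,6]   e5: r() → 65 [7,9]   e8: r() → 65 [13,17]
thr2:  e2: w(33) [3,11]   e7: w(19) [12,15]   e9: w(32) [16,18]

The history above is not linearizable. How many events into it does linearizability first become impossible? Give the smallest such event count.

events 1..16 are linearizable; a witness order is e1, e4, e5, e2, e3, e6, e7:
after step 1 (e1 w(65)): value 65
after step 2 (e4 r() → 65): value 65
after step 3 (e5 r() → 65): value 65
after step 4 (e2 w(33)): value 33
after step 5 (e3 w(69)): value 69
after step 6 (e6 w(43)): value 43
after step 7 (e7 w(19)): value 19
once event 17 joins (e8's response, time 17), exhaustive search finds no witness
no completion choice of the 1 pending operation (e9) rescues it — every subset was tried
one such order, e1, e2, e3, e4, e5, e6, e7, e8 (pending dropped), breaks at step 4 where e4 r() → 65 is illegal
one such order, e1, e2, e3, e4, e5, e6, e8, e7 (pending dropped), breaks at step 4 where e4 r() → 65 is illegal

17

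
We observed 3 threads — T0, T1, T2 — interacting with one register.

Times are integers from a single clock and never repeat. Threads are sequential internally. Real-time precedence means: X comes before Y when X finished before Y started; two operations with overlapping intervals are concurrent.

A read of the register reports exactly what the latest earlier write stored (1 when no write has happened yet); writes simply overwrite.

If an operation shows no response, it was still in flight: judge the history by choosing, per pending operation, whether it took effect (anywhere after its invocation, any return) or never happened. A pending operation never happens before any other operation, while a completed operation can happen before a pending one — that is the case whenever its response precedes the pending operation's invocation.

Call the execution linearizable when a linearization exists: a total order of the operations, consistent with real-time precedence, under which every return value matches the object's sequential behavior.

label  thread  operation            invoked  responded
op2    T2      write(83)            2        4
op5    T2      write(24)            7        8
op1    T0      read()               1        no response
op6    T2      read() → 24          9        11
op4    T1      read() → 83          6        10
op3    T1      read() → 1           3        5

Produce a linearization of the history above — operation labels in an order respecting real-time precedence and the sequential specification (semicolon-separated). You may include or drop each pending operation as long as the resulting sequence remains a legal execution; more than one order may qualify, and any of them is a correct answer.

after step 1 (op1 read() (pending, included)): value 1
after step 2 (op3 read() → 1): value 1
after step 3 (op2 write(83)): value 83
after step 4 (op4 read() → 83): value 83
after step 5 (op5 write(24)): value 24
after step 6 (op6 read() → 24): value 24

op1; op3; op2; op4; op5; op6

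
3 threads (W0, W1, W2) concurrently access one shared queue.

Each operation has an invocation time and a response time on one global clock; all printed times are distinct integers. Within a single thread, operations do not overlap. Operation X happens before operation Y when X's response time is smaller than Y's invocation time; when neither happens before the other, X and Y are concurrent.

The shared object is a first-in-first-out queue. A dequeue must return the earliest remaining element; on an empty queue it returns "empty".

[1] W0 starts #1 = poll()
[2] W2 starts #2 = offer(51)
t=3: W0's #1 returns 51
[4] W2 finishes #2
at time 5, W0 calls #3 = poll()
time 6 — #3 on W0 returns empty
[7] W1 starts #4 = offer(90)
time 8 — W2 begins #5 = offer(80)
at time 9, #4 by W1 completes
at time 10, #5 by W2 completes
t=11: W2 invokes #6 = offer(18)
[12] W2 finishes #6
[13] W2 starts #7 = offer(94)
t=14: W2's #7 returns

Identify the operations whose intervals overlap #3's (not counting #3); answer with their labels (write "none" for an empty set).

#3 spans [5,6]: anything still running between times 5 and 6 counts as concurrent
#1 [1,3]: before
#2 [2,4]: before
#4 [7,9]: after
#5 [8,10]: after
#6 [11,12]: after
#7 [13,14]: after

none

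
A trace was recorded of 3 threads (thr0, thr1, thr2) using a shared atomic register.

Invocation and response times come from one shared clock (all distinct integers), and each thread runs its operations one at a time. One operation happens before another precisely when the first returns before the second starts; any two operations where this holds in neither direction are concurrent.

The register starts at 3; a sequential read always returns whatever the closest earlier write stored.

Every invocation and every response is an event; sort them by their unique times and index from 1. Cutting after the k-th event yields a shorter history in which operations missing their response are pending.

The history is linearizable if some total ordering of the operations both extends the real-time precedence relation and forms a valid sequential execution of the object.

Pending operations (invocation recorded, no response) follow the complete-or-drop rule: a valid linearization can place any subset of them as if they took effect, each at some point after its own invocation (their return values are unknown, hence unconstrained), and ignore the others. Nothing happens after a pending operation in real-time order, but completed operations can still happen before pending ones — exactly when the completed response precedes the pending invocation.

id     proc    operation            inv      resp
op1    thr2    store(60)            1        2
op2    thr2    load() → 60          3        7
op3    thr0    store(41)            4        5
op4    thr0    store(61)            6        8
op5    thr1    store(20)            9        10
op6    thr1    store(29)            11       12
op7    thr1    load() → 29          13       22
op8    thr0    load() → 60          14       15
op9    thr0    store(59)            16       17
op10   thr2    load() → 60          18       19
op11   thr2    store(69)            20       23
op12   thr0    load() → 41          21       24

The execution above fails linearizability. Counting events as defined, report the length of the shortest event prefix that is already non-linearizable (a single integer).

15

a valid linearization of events 1..14 exists, for instance op1, op2, op3, op4, op5, op6:
after step 1 (op1 store(60)): value 60
after step 2 (op2 load() → 60): value 60
after step 3 (op3 store(41)): value 41
after step 4 (op4 store(61)): value 61
after step 5 (op5 store(20)): value 20
after step 6 (op6 store(29)): value 29
include event 15 — op8 responding at 15 — and every candidate order breaks
include/drop combinations of the 1 pending operation (op7) were all tried; none helps
for example op1, op2, op3, op4, op5, op6, op8 (pending dropped) fails at step 7: op8 load() → 60 is not legal there
for example op1, op3, op2, op4, op5, op6, op8 (pending dropped) fails at step 3: op2 load() → 60 is not legal there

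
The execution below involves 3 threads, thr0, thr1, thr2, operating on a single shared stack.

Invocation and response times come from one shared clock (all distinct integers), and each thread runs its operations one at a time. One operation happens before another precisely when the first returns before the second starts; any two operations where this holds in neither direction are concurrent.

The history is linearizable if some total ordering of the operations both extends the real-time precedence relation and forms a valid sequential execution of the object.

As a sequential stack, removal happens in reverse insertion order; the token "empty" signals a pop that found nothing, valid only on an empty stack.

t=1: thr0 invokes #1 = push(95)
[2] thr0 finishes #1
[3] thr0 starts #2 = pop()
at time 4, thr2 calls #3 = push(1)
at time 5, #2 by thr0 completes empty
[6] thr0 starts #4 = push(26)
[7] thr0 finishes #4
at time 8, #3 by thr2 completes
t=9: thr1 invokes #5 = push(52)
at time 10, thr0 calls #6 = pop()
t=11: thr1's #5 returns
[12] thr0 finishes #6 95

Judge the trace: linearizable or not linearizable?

already the first 5 events (up to #2's response at time 5) admit no linearization; the first 4 still do
the completed operations (2 total) allow one real-time order; the stack replay rejects it
no escape via the 1 pending operation (#3): every completion choice fails
sample order #1, #2 (pending dropped) stalls at step 2 — #2 pop() → empty has no legal effect

not linearizable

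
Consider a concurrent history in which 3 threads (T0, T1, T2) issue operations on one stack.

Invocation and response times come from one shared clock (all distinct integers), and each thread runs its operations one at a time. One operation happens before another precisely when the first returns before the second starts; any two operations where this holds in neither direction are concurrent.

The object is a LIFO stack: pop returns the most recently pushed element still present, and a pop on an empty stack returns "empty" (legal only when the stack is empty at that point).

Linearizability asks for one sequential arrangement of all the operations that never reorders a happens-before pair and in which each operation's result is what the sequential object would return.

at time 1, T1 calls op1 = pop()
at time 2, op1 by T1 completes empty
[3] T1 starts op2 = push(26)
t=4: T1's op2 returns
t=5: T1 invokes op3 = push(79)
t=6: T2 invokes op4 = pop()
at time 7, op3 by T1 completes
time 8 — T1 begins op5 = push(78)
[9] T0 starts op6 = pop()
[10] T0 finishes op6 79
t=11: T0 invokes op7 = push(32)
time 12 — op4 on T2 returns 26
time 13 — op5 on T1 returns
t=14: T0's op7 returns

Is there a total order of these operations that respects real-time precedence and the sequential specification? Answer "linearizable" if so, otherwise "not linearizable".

linearizable

one valid linearization: op1, op2, op3, op6, op4, op5, op7
1. op1 pop() → empty, leaving stack <>
2. op2 push(26), leaving stack <26>
3. op3 push(79), leaving stack <26,79>
4. op6 pop() → 79, leaving stack <26>
5. op4 pop() → 26, leaving stack <>
6. op5 push(78), leaving stack <78>
7. op7 push(32), leaving stack <78,32>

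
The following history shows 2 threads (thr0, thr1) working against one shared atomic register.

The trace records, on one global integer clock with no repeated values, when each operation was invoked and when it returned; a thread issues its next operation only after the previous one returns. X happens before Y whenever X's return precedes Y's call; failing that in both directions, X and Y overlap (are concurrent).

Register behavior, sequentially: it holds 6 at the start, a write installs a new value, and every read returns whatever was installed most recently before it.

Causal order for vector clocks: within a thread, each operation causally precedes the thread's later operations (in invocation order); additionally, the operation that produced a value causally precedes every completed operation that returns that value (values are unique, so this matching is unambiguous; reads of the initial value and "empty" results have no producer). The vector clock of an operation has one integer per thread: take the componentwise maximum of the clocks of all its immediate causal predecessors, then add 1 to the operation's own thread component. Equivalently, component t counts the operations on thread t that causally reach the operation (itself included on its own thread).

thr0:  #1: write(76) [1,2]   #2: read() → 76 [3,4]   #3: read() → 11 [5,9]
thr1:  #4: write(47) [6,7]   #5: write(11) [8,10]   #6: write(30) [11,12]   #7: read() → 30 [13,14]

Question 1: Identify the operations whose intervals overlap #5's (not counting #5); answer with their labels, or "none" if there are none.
#5 spans [8,10]: anything still running between times 8 and 10 counts as concurrent
#1 [1,2]: before
#2 [3,4]: before
#3 [5,9]: concurrent
#4 [6,7]: before
#6 [11,12]: after
#7 [13,14]: after

#3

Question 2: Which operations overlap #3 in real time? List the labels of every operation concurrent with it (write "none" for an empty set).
concurrent with #3 ([5,9]): every op whose interval crosses 5..9
#1 [1,2]: before
#2 [3,4]: before
#4 [6,7]: concurrent
#5 [8,10]: concurrent
#6 [11,12]: after
#7 [13,14]: after

#4, #5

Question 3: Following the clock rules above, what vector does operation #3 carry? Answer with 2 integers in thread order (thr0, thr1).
invoked at 6, #4 has no predecessors; its own thr1 bump gives (0, 1)
invoked at 1, #1 has no predecessors; its own thr0 bump gives (1, 0)
#5 (invocation 8): componentwise max over VC(#4)=(0, 1), +1 at thr1, giving (0, 2)
#2 (invocation 3): componentwise max over VC(#1)=(1, 0), +1 at thr0, giving (2, 0)
#6 (invocation 11): componentwise max over VC(#5)=(0, 2), +1 at thr1, giving (0, 3)
#7 (invocation 13): componentwise max over VC(#6)=(0, 3), +1 at thr1, giving (0, 4)
#3 (invocation 5): componentwise max over VC(#2)=(2, 0), VC(#5)=(0, 2), +1 at thr0, giving (3, 2)
target: VC(#3) = (3, 2)

(3, 2)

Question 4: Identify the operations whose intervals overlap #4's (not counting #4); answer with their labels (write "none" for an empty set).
#4 runs from 6 to 7; window-overlapping ops are concurrent
#1 [1,2]: before
#2 [3,4]: before
#3 [5,9]: concurrent
#5 [8,10]: after
#6 [11,12]: after
#7 [13,14]: after

#3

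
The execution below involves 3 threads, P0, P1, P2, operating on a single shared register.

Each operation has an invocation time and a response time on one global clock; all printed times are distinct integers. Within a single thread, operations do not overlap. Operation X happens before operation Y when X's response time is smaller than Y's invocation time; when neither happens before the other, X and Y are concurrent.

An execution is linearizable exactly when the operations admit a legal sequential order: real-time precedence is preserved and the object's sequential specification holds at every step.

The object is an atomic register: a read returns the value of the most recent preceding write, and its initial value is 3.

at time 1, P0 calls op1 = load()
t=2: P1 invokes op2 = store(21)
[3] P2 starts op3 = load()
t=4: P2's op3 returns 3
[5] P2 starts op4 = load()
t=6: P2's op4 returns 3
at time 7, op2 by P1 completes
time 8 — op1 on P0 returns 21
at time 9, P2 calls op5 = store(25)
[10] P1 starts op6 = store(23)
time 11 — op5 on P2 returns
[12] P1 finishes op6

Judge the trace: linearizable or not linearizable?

a witness: op3, op4, op2, op1, op5, op6
step 1: op3 load() → 3 — value 3
step 2: op4 load() → 3 — value 3
step 3: op2 store(21) — value 21
step 4: op1 load() → 21 — value 21
step 5: op5 store(25) — value 25
step 6: op6 store(23) — value 23

linearizable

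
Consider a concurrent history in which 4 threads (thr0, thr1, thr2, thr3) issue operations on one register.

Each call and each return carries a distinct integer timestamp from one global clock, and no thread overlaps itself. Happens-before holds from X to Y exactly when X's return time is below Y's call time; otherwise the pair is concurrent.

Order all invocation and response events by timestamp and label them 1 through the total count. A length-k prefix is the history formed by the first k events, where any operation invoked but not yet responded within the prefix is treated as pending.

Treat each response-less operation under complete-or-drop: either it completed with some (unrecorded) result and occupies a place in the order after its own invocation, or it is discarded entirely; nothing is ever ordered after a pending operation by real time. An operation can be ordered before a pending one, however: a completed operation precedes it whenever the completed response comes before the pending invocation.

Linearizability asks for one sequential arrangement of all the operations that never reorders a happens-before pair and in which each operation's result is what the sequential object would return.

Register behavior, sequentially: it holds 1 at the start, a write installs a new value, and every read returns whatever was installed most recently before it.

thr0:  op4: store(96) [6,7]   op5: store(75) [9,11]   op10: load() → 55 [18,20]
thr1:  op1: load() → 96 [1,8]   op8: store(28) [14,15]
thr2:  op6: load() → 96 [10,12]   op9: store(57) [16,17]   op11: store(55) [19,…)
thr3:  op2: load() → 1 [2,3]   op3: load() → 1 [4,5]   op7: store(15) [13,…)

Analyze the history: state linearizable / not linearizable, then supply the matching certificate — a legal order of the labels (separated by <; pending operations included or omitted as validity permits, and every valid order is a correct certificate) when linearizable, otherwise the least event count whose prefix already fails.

after step 1 (op2 load() → 1): value 1
after step 2 (op3 load() → 1): value 1
after step 3 (op4 store(96)): value 96
after step 4 (op1 load() → 96): value 96
after step 5 (op6 load() → 96): value 96
after step 6 (op5 store(75)): value 75
after step 7 (op7 store(15) (pending, included)): value 15
after step 8 (op8 store(28)): value 28
after step 9 (op9 store(57)): value 57
after step 10 (op11 store(55) (pending, included)): value 55
after step 11 (op10 load() → 55): value 55

linearizable — witness: op2 < op3 < op4 < op1 < op6 < op5 < op7 < op8 < op9 < op11 < op10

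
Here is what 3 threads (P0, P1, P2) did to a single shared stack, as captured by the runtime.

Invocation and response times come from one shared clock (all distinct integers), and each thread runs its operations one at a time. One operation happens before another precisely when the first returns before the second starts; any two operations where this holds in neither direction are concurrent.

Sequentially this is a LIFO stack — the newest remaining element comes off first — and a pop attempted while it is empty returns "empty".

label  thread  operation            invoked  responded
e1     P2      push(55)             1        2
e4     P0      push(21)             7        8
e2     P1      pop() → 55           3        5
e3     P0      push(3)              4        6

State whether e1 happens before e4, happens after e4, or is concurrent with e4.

e1 spans [1,2], e4 spans [7,8]
resp(e1)=2 < inv(e4)=7

before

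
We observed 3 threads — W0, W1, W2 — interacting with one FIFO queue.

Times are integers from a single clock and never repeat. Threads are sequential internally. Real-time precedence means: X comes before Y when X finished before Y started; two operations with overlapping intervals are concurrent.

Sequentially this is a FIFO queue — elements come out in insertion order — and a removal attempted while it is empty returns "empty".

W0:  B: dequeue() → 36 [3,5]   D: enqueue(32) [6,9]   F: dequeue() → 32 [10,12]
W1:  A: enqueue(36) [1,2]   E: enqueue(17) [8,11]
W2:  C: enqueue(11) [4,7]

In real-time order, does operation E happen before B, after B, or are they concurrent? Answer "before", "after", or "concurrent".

E spans [8,11], B spans [3,5]
resp(B)=5 < inv(E)=8

after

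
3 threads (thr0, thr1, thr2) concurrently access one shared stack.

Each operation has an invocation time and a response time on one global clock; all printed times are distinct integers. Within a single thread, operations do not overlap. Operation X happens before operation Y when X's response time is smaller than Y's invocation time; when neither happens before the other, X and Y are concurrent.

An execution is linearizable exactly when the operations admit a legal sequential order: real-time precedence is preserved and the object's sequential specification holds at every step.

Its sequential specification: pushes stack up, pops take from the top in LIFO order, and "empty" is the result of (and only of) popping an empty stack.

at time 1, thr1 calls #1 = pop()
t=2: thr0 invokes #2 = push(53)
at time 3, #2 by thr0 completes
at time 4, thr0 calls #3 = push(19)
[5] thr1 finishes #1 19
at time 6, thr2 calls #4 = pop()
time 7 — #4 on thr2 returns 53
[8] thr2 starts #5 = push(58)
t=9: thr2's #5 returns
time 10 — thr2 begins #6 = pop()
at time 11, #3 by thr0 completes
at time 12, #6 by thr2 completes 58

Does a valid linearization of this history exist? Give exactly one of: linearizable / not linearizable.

linearizable

witness order: #2, #3, #1, #4, #5, #6
after step 1 (#2 push(53)): stack <53>
after step 2 (#3 push(19)): stack <53,19>
after step 3 (#1 pop() → 19): stack <53>
after step 4 (#4 pop() → 53): stack <>
after step 5 (#5 push(58)): stack <58>
after step 6 (#6 pop() → 58): stack <>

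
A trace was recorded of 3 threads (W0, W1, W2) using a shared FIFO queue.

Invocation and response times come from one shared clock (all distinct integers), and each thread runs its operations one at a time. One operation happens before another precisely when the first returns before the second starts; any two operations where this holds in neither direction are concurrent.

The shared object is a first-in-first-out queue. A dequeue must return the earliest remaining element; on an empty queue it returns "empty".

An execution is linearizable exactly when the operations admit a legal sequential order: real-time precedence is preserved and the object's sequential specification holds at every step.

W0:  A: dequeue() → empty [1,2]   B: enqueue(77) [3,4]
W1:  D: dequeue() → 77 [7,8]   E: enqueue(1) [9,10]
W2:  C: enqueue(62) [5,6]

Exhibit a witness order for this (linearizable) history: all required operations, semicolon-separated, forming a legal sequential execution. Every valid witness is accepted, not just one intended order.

step 1: A dequeue() → empty — queue <>
step 2: B enqueue(77) — queue <77>
step 3: C enqueue(62) — queue <77,62>
step 4: D dequeue() → 77 — queue <62>
step 5: E enqueue(1) — queue <62,1>

A; B; C; D; E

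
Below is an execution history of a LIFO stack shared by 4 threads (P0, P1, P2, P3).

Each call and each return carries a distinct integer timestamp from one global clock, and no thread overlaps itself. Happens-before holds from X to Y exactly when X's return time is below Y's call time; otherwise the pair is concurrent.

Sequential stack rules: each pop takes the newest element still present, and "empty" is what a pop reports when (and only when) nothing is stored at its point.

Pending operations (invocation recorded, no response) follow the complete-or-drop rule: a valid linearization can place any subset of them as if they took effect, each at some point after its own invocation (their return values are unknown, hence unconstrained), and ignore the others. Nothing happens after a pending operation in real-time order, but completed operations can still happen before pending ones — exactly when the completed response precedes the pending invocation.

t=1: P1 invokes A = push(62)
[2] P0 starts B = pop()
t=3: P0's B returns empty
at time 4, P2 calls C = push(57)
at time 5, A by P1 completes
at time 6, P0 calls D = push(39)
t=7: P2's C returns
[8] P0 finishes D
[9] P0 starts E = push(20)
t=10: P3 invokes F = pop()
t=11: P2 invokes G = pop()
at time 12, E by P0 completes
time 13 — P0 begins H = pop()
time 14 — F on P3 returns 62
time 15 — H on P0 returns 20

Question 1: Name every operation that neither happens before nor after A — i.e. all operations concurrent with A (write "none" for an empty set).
Answer: B, C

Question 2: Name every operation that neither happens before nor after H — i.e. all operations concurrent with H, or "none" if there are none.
Answer: F, G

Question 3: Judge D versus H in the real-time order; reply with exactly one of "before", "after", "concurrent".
Answer: before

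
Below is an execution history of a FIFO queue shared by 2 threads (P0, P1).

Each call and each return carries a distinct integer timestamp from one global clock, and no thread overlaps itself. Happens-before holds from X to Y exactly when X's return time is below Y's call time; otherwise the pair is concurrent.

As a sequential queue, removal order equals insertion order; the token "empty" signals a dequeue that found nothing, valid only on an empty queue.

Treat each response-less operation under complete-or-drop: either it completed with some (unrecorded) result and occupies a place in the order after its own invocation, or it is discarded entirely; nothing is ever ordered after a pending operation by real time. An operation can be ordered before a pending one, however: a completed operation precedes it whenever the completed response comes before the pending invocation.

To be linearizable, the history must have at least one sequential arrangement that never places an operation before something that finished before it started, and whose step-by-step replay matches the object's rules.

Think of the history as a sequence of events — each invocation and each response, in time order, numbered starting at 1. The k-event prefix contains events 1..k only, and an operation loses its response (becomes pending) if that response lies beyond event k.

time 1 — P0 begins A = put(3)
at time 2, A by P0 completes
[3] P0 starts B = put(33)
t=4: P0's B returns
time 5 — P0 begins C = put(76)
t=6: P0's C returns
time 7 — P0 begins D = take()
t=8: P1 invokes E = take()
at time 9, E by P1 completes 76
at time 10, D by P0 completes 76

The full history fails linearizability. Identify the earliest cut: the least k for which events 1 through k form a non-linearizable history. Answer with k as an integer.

events 1..8 are linearizable, e.g. via A, B, C:
after step 1 (A put(3)): queue <3>
after step 2 (B put(33)): queue <3,33>
after step 3 (C put(76)): queue <3,33,76>
with event 9 included (E responding at time 9), all real-time-consistent orders fail
include/drop combinations of the 1 pending operation (D) were all tried; none helps
one such order, A, B, C, E (pending dropped), breaks at step 4 where E take() → 76 is illegal

9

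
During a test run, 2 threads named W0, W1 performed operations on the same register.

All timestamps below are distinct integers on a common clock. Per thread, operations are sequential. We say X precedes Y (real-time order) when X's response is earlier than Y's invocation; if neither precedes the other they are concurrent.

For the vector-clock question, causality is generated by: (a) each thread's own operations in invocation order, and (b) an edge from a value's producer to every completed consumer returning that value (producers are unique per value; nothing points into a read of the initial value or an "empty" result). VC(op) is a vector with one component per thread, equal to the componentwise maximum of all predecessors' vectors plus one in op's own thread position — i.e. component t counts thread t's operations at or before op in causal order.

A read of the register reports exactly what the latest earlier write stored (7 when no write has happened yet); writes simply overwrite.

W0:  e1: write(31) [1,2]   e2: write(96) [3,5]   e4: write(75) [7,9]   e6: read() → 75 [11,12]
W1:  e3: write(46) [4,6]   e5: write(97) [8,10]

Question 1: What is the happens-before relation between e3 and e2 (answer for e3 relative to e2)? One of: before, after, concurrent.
e3 spans [4,6], e2 spans [3,5]
the intervals overlap in both directions

concurrent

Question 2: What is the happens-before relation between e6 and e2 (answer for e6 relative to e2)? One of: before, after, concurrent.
e6 spans [11,12], e2 spans [3,5]
resp(e2)=5 < inv(e6)=11

after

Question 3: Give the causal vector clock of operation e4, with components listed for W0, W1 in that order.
e3, invoked 4, has no incoming edges; only W1's bump applies → (0, 1)
e1, invoked 1, has no incoming edges; only W0's bump applies → (1, 0)
invoked at 8, e5 merges VC(e3)=(0, 1) and bumps W1's slot → (0, 2)
invoked at 3, e2 merges VC(e1)=(1, 0) and bumps W0's slot → (2, 0)
invoked at 7, e4 merges VC(e2)=(2, 0) and bumps W0's slot → (3, 0)
invoked at 11, e6 merges VC(e4)=(3, 0) and bumps W0's slot → (4, 0)
target: VC(e4) = (3, 0)

(3, 0)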